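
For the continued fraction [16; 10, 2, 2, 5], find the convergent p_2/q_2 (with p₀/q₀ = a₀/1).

338/21

Using pₖ = aₖpₖ₋₁ + pₖ₋₂, qₖ = aₖqₖ₋₁ + qₖ₋₂ (with p₋₁=1, p₋₂=0, q₋₁=0, q₋₂=1):
  k=0: a=16, p=16, q=1
  k=1: a=10, p=161, q=10
  k=2: a=2, p=338, q=21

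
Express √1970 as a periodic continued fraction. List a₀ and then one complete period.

a₀ = ⌊√1970⌋ = 44.
With m₀=0, d₀=1 and mₖ₊₁ = dₖaₖ − mₖ, dₖ₊₁ = (n − mₖ₊₁²)/dₖ, aₖ₊₁ = ⌊(a₀+mₖ₊₁)/dₖ₊₁⌋:
  k=1: m=44, d=34, a=2
  k=2: m=24, d=41, a=1
  k=3: m=17, d=41, a=1
  k=4: m=24, d=34, a=2
  k=5: m=44, d=1, a=88
d=1 and a=2a₀=88 at k=5, so the next step gives (m, d) = (44, 34) again — its k=1 value — and the period has length 5.

[44; 2, 1, 1, 2, 88]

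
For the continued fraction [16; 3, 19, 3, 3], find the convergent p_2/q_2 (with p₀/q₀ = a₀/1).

Using pₖ = aₖpₖ₋₁ + pₖ₋₂, qₖ = aₖqₖ₋₁ + qₖ₋₂ (with p₋₁=1, p₋₂=0, q₋₁=0, q₋₂=1):
  k=0: a=16, p=16, q=1
  k=1: a=3, p=49, q=3
  k=2: a=19, p=947, q=58

947/58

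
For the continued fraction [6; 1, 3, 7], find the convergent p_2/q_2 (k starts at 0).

27/4

Using pₖ = aₖpₖ₋₁ + pₖ₋₂, qₖ = aₖqₖ₋₁ + qₖ₋₂ (with p₋₁=1, p₋₂=0, q₋₁=0, q₋₂=1):
  k=0: a=6, p=6, q=1
  k=1: a=1, p=7, q=1
  k=2: a=3, p=27, q=4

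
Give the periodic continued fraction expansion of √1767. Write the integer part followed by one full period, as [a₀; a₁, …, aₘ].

a₀ = ⌊√1767⌋ = 42.
With m₀=0, d₀=1 and mₖ₊₁ = dₖaₖ − mₖ, dₖ₊₁ = (n − mₖ₊₁²)/dₖ, aₖ₊₁ = ⌊(a₀+mₖ₊₁)/dₖ₊₁⌋:
  k=1: m=42, d=3, a=28
  k=2: m=42, d=1, a=84
d=1 and a=2a₀=84 at k=2, so the next step gives (m, d) = (42, 3) again — its k=1 value — and the period has length 2.

[42; 28, 84]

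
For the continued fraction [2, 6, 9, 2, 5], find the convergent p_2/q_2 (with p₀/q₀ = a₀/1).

Using pₖ = aₖpₖ₋₁ + pₖ₋₂, qₖ = aₖqₖ₋₁ + qₖ₋₂ (with p₋₁=1, p₋₂=0, q₋₁=0, q₋₂=1):
  k=0: a=2, p=2, q=1
  k=1: a=6, p=13, q=6
  k=2: a=9, p=119, q=55

119/55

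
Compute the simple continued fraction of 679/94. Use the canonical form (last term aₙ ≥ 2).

[7; 4, 2, 10]

679 = 7·94 + 21
94 = 4·21 + 10
21 = 2·10 + 1
10 = 10·1 + 0  (stop)
So 679/94 = [7; 4, 2, 10].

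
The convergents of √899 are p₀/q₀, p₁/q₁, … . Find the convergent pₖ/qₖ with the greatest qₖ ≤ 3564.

√899 = [29; 1, 58, …] (period length 2).
Convergents:
  p_0/q_0 = 29/1
  p_1/q_1 = 30/1
  p_2/q_2 = 1769/59
  p_3/q_3 = 1799/60
  p_4/q_4 = 106111/3539
  p_5/q_5 = 107910/3599
q_4 = 3539 ≤ 3564 < 3599 = q_5, so the answer is 106111/3539.

106111/3539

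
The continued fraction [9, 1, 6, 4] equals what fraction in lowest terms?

286/29

Using pₖ = aₖpₖ₋₁ + pₖ₋₂ and qₖ = aₖqₖ₋₁ + qₖ₋₂:
  k=0: a=9, p=9, q=1
  k=1: a=1, p=10, q=1
  k=2: a=6, p=69, q=7
  k=3: a=4, p=286, q=29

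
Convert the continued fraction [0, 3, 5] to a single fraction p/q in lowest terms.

Using pₖ = aₖpₖ₋₁ + pₖ₋₂ and qₖ = aₖqₖ₋₁ + qₖ₋₂:
  k=0: a=0, p=0, q=1
  k=1: a=3, p=1, q=3
  k=2: a=5, p=5, q=16

5/16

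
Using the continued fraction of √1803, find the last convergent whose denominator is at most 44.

552/13

√1803 = [42; 2, 6, 28, 6, 2, 84, …] (period length 6).
Convergents:
  p_0/q_0 = 42/1
  p_1/q_1 = 85/2
  p_2/q_2 = 552/13
  p_3/q_3 = 15541/366
q_2 = 13 ≤ 44 < 366 = q_3, so the answer is 552/13.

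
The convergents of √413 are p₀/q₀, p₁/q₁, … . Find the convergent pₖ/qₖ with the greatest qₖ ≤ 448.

3719/183

√413 = [20; 3, 9, 1, 4, 1, 9, 3, 40, …] (period length 8).
Convergents:
  p_0/q_0 = 20/1
  p_1/q_1 = 61/3
  p_2/q_2 = 569/28
  p_3/q_3 = 630/31
  p_4/q_4 = 3089/152
  p_5/q_5 = 3719/183
  p_6/q_6 = 36560/1799
q_5 = 183 ≤ 448 < 1799 = q_6, so the answer is 3719/183.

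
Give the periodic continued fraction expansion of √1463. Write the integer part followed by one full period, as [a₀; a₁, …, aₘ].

a₀ = ⌊√1463⌋ = 38.
With m₀=0, d₀=1 and mₖ₊₁ = dₖaₖ − mₖ, dₖ₊₁ = (n − mₖ₊₁²)/dₖ, aₖ₊₁ = ⌊(a₀+mₖ₊₁)/dₖ₊₁⌋:
  k=1: m=38, d=19, a=4
  k=2: m=38, d=1, a=76
d=1 and a=2a₀=76 at k=2, so the next step gives (m, d) = (38, 19) again — its k=1 value — and the period has length 2.

[38; 4, 76]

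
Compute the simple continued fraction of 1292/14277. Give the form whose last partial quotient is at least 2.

[0; 11, 19, 1, 7, 8]

1292 = 0*14277 + 1292
14277 = 11*1292 + 65
1292 = 19*65 + 57
65 = 1*57 + 8
57 = 7*8 + 1
8 = 8*1 + 0  (stop)
So 1292/14277 = [0; 11, 19, 1, 7, 8].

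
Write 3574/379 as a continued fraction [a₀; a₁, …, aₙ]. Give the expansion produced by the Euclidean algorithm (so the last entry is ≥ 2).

3574 = 9×379 + 163
379 = 2×163 + 53
163 = 3×53 + 4
53 = 13×4 + 1
4 = 4×1 + 0  (stop)
So 3574/379 = [9; 2, 3, 13, 4].

[9; 2, 3, 13, 4]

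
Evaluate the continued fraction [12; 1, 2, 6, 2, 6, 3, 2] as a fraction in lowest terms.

24567/1937

Fold from the inside: start with 2/1.
  3 + 1/2 = 7/2
  6 + 2/7 = 44/7
  2 + 7/44 = 95/44
  6 + 44/95 = 614/95
  2 + 95/614 = 1323/614
  1 + 614/1323 = 1937/1323
  12 + 1323/1937 = 24567/1937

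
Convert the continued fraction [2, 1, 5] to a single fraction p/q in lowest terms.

Using pₖ = aₖpₖ₋₁ + pₖ₋₂ and qₖ = aₖqₖ₋₁ + qₖ₋₂:
  k=0: a=2, p=2, q=1
  k=1: a=1, p=3, q=1
  k=2: a=5, p=17, q=6

17/6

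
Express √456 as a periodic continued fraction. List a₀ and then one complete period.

a₀ = ⌊√456⌋ = 21.
With m₀=0, d₀=1 and mₖ₊₁ = dₖaₖ − mₖ, dₖ₊₁ = (n − mₖ₊₁²)/dₖ, aₖ₊₁ = ⌊(a₀+mₖ₊₁)/dₖ₊₁⌋:
  k=1: m=21, d=15, a=2
  k=2: m=9, d=25, a=1
  k=3: m=16, d=8, a=4
  k=4: m=16, d=25, a=1
  k=5: m=9, d=15, a=2
  k=6: m=21, d=1, a=42
d=1 and a=2a₀=42 at k=6, so the next step gives (m, d) = (21, 15) again — its k=1 value — and the period has length 6.

[21; 2, 1, 4, 1, 2, 42]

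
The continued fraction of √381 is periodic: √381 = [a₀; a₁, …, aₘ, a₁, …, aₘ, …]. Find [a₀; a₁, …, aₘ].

a₀ = ⌊√381⌋ = 19.

[19; 1, 1, 12, 1, 1, 38]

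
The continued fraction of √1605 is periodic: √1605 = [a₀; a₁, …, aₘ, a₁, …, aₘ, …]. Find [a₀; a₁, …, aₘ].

[40; 16, 80]

a₀ = ⌊√1605⌋ = 40.
With m₀=0, d₀=1 and mₖ₊₁ = dₖaₖ − mₖ, dₖ₊₁ = (n − mₖ₊₁²)/dₖ, aₖ₊₁ = ⌊(a₀+mₖ₊₁)/dₖ₊₁⌋:
  k=1: m=40, d=5, a=16
  k=2: m=40, d=1, a=80
d=1 and a=2a₀=80 at k=2, so the next step gives (m, d) = (40, 5) again — its k=1 value — and the period has length 2.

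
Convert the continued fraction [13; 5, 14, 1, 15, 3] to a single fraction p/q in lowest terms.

48949/3709

Using pₖ = aₖpₖ₋₁ + pₖ₋₂ and qₖ = aₖqₖ₋₁ + qₖ₋₂:
  k=0: a=13, p=13, q=1
  k=1: a=5, p=66, q=5
  k=2: a=14, p=937, q=71
  k=3: a=1, p=1003, q=76
  k=4: a=15, p=15982, q=1211
  k=5: a=3, p=48949, q=3709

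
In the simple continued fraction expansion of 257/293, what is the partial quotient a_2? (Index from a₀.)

257 = 0·293 + 257   →  a_0 = 0
293 = 1·257 + 36   →  a_1 = 1
257 = 7·36 + 5   →  a_2 = 7

7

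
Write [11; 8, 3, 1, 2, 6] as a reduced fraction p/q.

6439/579

Fold from the inside: start with 6/1.
  2 + 1/6 = 13/6
  1 + 6/13 = 19/13
  3 + 13/19 = 70/19
  8 + 19/70 = 579/70
  11 + 70/579 = 6439/579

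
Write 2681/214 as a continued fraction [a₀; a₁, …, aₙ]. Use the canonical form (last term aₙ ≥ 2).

2681 = 12×214 + 113
214 = 1×113 + 101
113 = 1×101 + 12
101 = 8×12 + 5
12 = 2×5 + 2
5 = 2×2 + 1
2 = 2×1 + 0  (stop)
So 2681/214 = [12; 1, 1, 8, 2, 2, 2].

[12; 1, 1, 8, 2, 2, 2]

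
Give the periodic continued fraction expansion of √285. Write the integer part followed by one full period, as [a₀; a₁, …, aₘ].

a₀ = ⌊√285⌋ = 16.
With m₀=0, d₀=1 and mₖ₊₁ = dₖaₖ − mₖ, dₖ₊₁ = (n − mₖ₊₁²)/dₖ, aₖ₊₁ = ⌊(a₀+mₖ₊₁)/dₖ₊₁⌋:
  k=1: m=16, d=29, a=1
  k=2: m=13, d=4, a=7
  k=3: m=15, d=15, a=2
  k=4: m=15, d=4, a=7
  k=5: m=13, d=29, a=1
  k=6: m=16, d=1, a=32
d=1 and a=2a₀=32 at k=6, so the next step gives (m, d) = (16, 29) again — its k=1 value — and the period has length 6.

[16; 1, 7, 2, 7, 1, 32]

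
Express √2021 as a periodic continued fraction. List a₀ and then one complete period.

[44; 1, 21, 2, 21, 1, 88]

a₀ = ⌊√2021⌋ = 44.
With m₀=0, d₀=1 and mₖ₊₁ = dₖaₖ − mₖ, dₖ₊₁ = (n − mₖ₊₁²)/dₖ, aₖ₊₁ = ⌊(a₀+mₖ₊₁)/dₖ₊₁⌋:
  k=1: m=44, d=85, a=1
  k=2: m=41, d=4, a=21
  k=3: m=43, d=43, a=2
  k=4: m=43, d=4, a=21
  k=5: m=41, d=85, a=1
  k=6: m=44, d=1, a=88
d=1 and a=2a₀=88 at k=6, so the next step gives (m, d) = (44, 85) again — its k=1 value — and the period has length 6.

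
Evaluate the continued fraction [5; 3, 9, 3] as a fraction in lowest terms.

463/87

Fold from the inside: start with 3/1.
  9 + 1/3 = 28/3
  3 + 3/28 = 87/28
  5 + 28/87 = 463/87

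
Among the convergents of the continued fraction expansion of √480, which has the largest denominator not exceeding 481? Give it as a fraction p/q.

10341/472

√480 = [21; 1, 9, 1, 42, …] (period length 4).
Convergents:
  p_0/q_0 = 21/1
  p_1/q_1 = 22/1
  p_2/q_2 = 219/10
  p_3/q_3 = 241/11
  p_4/q_4 = 10341/472
  p_5/q_5 = 10582/483
q_4 = 472 ≤ 481 < 483 = q_5, so the answer is 10341/472.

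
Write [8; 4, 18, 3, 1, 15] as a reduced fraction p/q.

38454/4663

Using pₖ = aₖpₖ₋₁ + pₖ₋₂ and qₖ = aₖqₖ₋₁ + qₖ₋₂:
  k=0: a=8, p=8, q=1
  k=1: a=4, p=33, q=4
  k=2: a=18, p=602, q=73
  k=3: a=3, p=1839, q=223
  k=4: a=1, p=2441, q=296
  k=5: a=15, p=38454, q=4663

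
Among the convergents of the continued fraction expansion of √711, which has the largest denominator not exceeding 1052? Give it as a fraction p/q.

√711 = [26; 1, 1, 1, 52, …] (period length 4).
Convergents:
  p_0/q_0 = 26/1
  p_1/q_1 = 27/1
  p_2/q_2 = 53/2
  p_3/q_3 = 80/3
  p_4/q_4 = 4213/158
  p_5/q_5 = 4293/161
  p_6/q_6 = 8506/319
  p_7/q_7 = 12799/480
  p_8/q_8 = 674054/25279
q_7 = 480 ≤ 1052 < 25279 = q_8, so the answer is 12799/480.

12799/480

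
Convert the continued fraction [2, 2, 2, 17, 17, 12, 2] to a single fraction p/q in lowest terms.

89543/37274

Fold from the inside: start with 2/1.
  12 + 1/2 = 25/2
  17 + 2/25 = 427/25
  17 + 25/427 = 7284/427
  2 + 427/7284 = 14995/7284
  2 + 7284/14995 = 37274/14995
  2 + 14995/37274 = 89543/37274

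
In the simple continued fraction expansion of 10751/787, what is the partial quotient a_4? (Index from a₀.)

10751 = 13·787 + 520   →  a_0 = 13
787 = 1·520 + 267   →  a_1 = 1
520 = 1·267 + 253   →  a_2 = 1
267 = 1·253 + 14   →  a_3 = 1
253 = 18·14 + 1   →  a_4 = 18

18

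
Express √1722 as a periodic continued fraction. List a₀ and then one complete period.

a₀ = ⌊√1722⌋ = 41.
With m₀=0, d₀=1 and mₖ₊₁ = dₖaₖ − mₖ, dₖ₊₁ = (n − mₖ₊₁²)/dₖ, aₖ₊₁ = ⌊(a₀+mₖ₊₁)/dₖ₊₁⌋:
  k=1: m=41, d=41, a=2
  k=2: m=41, d=1, a=82
d=1 and a=2a₀=82 at k=2, so the next step gives (m, d) = (41, 41) again — its k=1 value — and the period has length 2.

[41; 2, 82]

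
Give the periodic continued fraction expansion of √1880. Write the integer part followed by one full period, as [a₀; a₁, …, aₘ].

a₀ = ⌊√1880⌋ = 43.
With m₀=0, d₀=1 and mₖ₊₁ = dₖaₖ − mₖ, dₖ₊₁ = (n − mₖ₊₁²)/dₖ, aₖ₊₁ = ⌊(a₀+mₖ₊₁)/dₖ₊₁⌋:
  k=1: m=43, d=31, a=2
  k=2: m=19, d=49, a=1
  k=3: m=30, d=20, a=3
  k=4: m=30, d=49, a=1
  k=5: m=19, d=31, a=2
  k=6: m=43, d=1, a=86
d=1 and a=2a₀=86 at k=6, so the next step gives (m, d) = (43, 31) again — its k=1 value — and the period has length 6.

[43; 2, 1, 3, 1, 2, 86]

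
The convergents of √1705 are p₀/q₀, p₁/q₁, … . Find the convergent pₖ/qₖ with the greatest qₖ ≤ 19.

289/7

√1705 = [41; 3, 2, 3, 82, …] (period length 4).
Convergents:
  p_0/q_0 = 41/1
  p_1/q_1 = 124/3
  p_2/q_2 = 289/7
  p_3/q_3 = 991/24
q_2 = 7 ≤ 19 < 24 = q_3, so the answer is 289/7.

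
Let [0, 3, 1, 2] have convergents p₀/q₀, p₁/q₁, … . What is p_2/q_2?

1/4

Using pₖ = aₖpₖ₋₁ + pₖ₋₂, qₖ = aₖqₖ₋₁ + qₖ₋₂ (with p₋₁=1, p₋₂=0, q₋₁=0, q₋₂=1):
  k=0: a=0, p=0, q=1
  k=1: a=3, p=1, q=3
  k=2: a=1, p=1, q=4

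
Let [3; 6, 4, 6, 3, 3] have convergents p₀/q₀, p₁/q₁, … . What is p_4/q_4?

1558/493

Using pₖ = aₖpₖ₋₁ + pₖ₋₂, qₖ = aₖqₖ₋₁ + qₖ₋₂ (with p₋₁=1, p₋₂=0, q₋₁=0, q₋₂=1):
  k=0: a=3, p=3, q=1
  k=1: a=6, p=19, q=6
  k=2: a=4, p=79, q=25
  k=3: a=6, p=493, q=156
  k=4: a=3, p=1558, q=493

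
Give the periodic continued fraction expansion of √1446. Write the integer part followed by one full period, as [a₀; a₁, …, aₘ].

a₀ = ⌊√1446⌋ = 38.
With m₀=0, d₀=1 and mₖ₊₁ = dₖaₖ − mₖ, dₖ₊₁ = (n − mₖ₊₁²)/dₖ, aₖ₊₁ = ⌊(a₀+mₖ₊₁)/dₖ₊₁⌋:
  k=1: m=38, d=2, a=38
  k=2: m=38, d=1, a=76
d=1 and a=2a₀=76 at k=2, so the next step gives (m, d) = (38, 2) again — its k=1 value — and the period has length 2.

[38; 38, 76]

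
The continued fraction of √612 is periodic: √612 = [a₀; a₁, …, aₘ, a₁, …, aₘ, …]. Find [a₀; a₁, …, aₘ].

[24; 1, 2, 1, 4, 1, 2, 1, 48]

a₀ = ⌊√612⌋ = 24.
With m₀=0, d₀=1 and mₖ₊₁ = dₖaₖ − mₖ, dₖ₊₁ = (n − mₖ₊₁²)/dₖ, aₖ₊₁ = ⌊(a₀+mₖ₊₁)/dₖ₊₁⌋:
  k=1: m=24, d=36, a=1
  k=2: m=12, d=13, a=2
  k=3: m=14, d=32, a=1
  k=4: m=18, d=9, a=4
  k=5: m=18, d=32, a=1
  k=6: m=14, d=13, a=2
  k=7: m=12, d=36, a=1
  k=8: m=24, d=1, a=48
d=1 and a=2a₀=48 at k=8, so the next step gives (m, d) = (24, 36) again — its k=1 value — and the period has length 8.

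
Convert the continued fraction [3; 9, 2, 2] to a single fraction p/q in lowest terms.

146/47

Using pₖ = aₖpₖ₋₁ + pₖ₋₂ and qₖ = aₖqₖ₋₁ + qₖ₋₂:
  k=0: a=3, p=3, q=1
  k=1: a=9, p=28, q=9
  k=2: a=2, p=59, q=19
  k=3: a=2, p=146, q=47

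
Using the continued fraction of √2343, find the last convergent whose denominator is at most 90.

√2343 = [48; 2, 2, 8, 2, 2, 96, …] (period length 6).
Convergents:
  p_0/q_0 = 48/1
  p_1/q_1 = 97/2
  p_2/q_2 = 242/5
  p_3/q_3 = 2033/42
  p_4/q_4 = 4308/89
  p_5/q_5 = 10649/220
q_4 = 89 ≤ 90 < 220 = q_5, so the answer is 4308/89.

4308/89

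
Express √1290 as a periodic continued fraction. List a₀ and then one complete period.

a₀ = ⌊√1290⌋ = 35.
With m₀=0, d₀=1 and mₖ₊₁ = dₖaₖ − mₖ, dₖ₊₁ = (n − mₖ₊₁²)/dₖ, aₖ₊₁ = ⌊(a₀+mₖ₊₁)/dₖ₊₁⌋:
  k=1: m=35, d=65, a=1
  k=2: m=30, d=6, a=10
  k=3: m=30, d=65, a=1
  k=4: m=35, d=1, a=70
d=1 and a=2a₀=70 at k=4, so the next step gives (m, d) = (35, 65) again — its k=1 value — and the period has length 4.

[35; 1, 10, 1, 70]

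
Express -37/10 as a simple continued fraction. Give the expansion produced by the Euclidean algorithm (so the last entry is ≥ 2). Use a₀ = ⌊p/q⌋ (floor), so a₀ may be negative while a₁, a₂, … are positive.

[-4; 3, 3]

-37 = -4·10 + 3
10 = 3·3 + 1
3 = 3·1 + 0  (stop)
So -37/10 = [-4; 3, 3].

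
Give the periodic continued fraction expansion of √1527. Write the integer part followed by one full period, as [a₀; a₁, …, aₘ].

a₀ = ⌊√1527⌋ = 39.
With m₀=0, d₀=1 and mₖ₊₁ = dₖaₖ − mₖ, dₖ₊₁ = (n − mₖ₊₁²)/dₖ, aₖ₊₁ = ⌊(a₀+mₖ₊₁)/dₖ₊₁⌋:
  k=1: m=39, d=6, a=13
  k=2: m=39, d=1, a=78
d=1 and a=2a₀=78 at k=2, so the next step gives (m, d) = (39, 6) again — its k=1 value — and the period has length 2.

[39; 13, 78]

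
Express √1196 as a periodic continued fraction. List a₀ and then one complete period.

a₀ = ⌊√1196⌋ = 34.
With m₀=0, d₀=1 and mₖ₊₁ = dₖaₖ − mₖ, dₖ₊₁ = (n − mₖ₊₁²)/dₖ, aₖ₊₁ = ⌊(a₀+mₖ₊₁)/dₖ₊₁⌋:
  k=1: m=34, d=40, a=1
  k=2: m=6, d=29, a=1
  k=3: m=23, d=23, a=2
  k=4: m=23, d=29, a=1
  k=5: m=6, d=40, a=1
  k=6: m=34, d=1, a=68
d=1 and a=2a₀=68 at k=6, so the next step gives (m, d) = (34, 40) again — its k=1 value — and the period has length 6.

[34; 1, 1, 2, 1, 1, 68]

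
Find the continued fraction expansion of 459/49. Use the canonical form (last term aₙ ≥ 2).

[9; 2, 1, 2, 1, 1, 2]

459 = 9·49 + 18
49 = 2·18 + 13
18 = 1·13 + 5
13 = 2·5 + 3
5 = 1·3 + 2
3 = 1·2 + 1
2 = 2·1 + 0  (stop)
So 459/49 = [9; 2, 1, 2, 1, 1, 2].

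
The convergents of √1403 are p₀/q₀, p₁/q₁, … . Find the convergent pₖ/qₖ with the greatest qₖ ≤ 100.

1723/46

√1403 = [37; 2, 5, 3, 1, 3, 5, 2, 74, …] (period length 8).
Convergents:
  p_0/q_0 = 37/1
  p_1/q_1 = 75/2
  p_2/q_2 = 412/11
  p_3/q_3 = 1311/35
  p_4/q_4 = 1723/46
  p_5/q_5 = 6480/173
q_4 = 46 ≤ 100 < 173 = q_5, so the answer is 1723/46.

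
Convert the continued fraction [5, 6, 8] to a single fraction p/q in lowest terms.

Fold from the inside: start with 8/1.
  6 + 1/8 = 49/8
  5 + 8/49 = 253/49

253/49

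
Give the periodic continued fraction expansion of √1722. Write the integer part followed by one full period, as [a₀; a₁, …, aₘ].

[41; 2, 82]

a₀ = ⌊√1722⌋ = 41.
With m₀=0, d₀=1 and mₖ₊₁ = dₖaₖ − mₖ, dₖ₊₁ = (n − mₖ₊₁²)/dₖ, aₖ₊₁ = ⌊(a₀+mₖ₊₁)/dₖ₊₁⌋:
  k=1: m=41, d=41, a=2
  k=2: m=41, d=1, a=82
d=1 and a=2a₀=82 at k=2, so the next step gives (m, d) = (41, 41) again — its k=1 value — and the period has length 2.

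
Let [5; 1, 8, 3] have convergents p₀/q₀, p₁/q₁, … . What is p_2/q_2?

Using pₖ = aₖpₖ₋₁ + pₖ₋₂, qₖ = aₖqₖ₋₁ + qₖ₋₂ (with p₋₁=1, p₋₂=0, q₋₁=0, q₋₂=1):
  k=0: a=5, p=5, q=1
  k=1: a=1, p=6, q=1
  k=2: a=8, p=53, q=9

53/9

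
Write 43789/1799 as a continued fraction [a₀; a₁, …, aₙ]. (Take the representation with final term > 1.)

43789 = 24*1799 + 613
1799 = 2*613 + 573
613 = 1*573 + 40
573 = 14*40 + 13
40 = 3*13 + 1
13 = 13*1 + 0  (stop)
So 43789/1799 = [24; 2, 1, 14, 3, 13].

[24; 2, 1, 14, 3, 13]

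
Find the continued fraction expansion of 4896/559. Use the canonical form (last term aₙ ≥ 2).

4896 = 8*559 + 424
559 = 1*424 + 135
424 = 3*135 + 19
135 = 7*19 + 2
19 = 9*2 + 1
2 = 2*1 + 0  (stop)
So 4896/559 = [8; 1, 3, 7, 9, 2].

[8; 1, 3, 7, 9, 2]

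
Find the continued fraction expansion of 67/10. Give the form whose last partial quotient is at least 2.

[6; 1, 2, 3]

67 = 6·10 + 7
10 = 1·7 + 3
7 = 2·3 + 1
3 = 3·1 + 0  (stop)
So 67/10 = [6; 1, 2, 3].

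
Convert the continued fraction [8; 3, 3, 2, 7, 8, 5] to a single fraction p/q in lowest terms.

59175/7126

Using pₖ = aₖpₖ₋₁ + pₖ₋₂ and qₖ = aₖqₖ₋₁ + qₖ₋₂:
  k=0: a=8, p=8, q=1
  k=1: a=3, p=25, q=3
  k=2: a=3, p=83, q=10
  k=3: a=2, p=191, q=23
  k=4: a=7, p=1420, q=171
  k=5: a=8, p=11551, q=1391
  k=6: a=5, p=59175, q=7126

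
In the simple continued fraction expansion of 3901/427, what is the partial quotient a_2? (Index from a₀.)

3901 = 9·427 + 58   →  a_0 = 9
427 = 7·58 + 21   →  a_1 = 7
58 = 2·21 + 16   →  a_2 = 2

2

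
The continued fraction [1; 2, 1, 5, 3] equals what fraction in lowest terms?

73/54

Fold from the inside: start with 3/1.
  5 + 1/3 = 16/3
  1 + 3/16 = 19/16
  2 + 16/19 = 54/19
  1 + 19/54 = 73/54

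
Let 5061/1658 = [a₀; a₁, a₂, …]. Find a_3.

2

5061 = 3·1658 + 87   →  a_0 = 3
1658 = 19·87 + 5   →  a_1 = 19
87 = 17·5 + 2   →  a_2 = 17
5 = 2·2 + 1   →  a_3 = 2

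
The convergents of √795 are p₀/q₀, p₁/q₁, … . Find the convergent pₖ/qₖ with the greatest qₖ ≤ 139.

1297/46

√795 = [28; 5, 9, 5, 56, …] (period length 4).
Convergents:
  p_0/q_0 = 28/1
  p_1/q_1 = 141/5
  p_2/q_2 = 1297/46
  p_3/q_3 = 6626/235
q_2 = 46 ≤ 139 < 235 = q_3, so the answer is 1297/46.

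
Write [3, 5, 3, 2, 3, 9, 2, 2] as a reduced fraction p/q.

19625/6154

Fold from the inside: start with 2/1.
  2 + 1/2 = 5/2
  9 + 2/5 = 47/5
  3 + 5/47 = 146/47
  2 + 47/146 = 339/146
  3 + 146/339 = 1163/339
  5 + 339/1163 = 6154/1163
  3 + 1163/6154 = 19625/6154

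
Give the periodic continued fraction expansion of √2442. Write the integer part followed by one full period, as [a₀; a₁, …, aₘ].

[49; 2, 2, 2, 98]

a₀ = ⌊√2442⌋ = 49.
With m₀=0, d₀=1 and mₖ₊₁ = dₖaₖ − mₖ, dₖ₊₁ = (n − mₖ₊₁²)/dₖ, aₖ₊₁ = ⌊(a₀+mₖ₊₁)/dₖ₊₁⌋:
  k=1: m=49, d=41, a=2
  k=2: m=33, d=33, a=2
  k=3: m=33, d=41, a=2
  k=4: m=49, d=1, a=98
d=1 and a=2a₀=98 at k=4, so the next step gives (m, d) = (49, 41) again — its k=1 value — and the period has length 4.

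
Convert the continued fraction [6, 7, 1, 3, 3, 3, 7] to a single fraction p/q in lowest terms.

14948/2439

Using pₖ = aₖpₖ₋₁ + pₖ₋₂ and qₖ = aₖqₖ₋₁ + qₖ₋₂:
  k=0: a=6, p=6, q=1
  k=1: a=7, p=43, q=7
  k=2: a=1, p=49, q=8
  k=3: a=3, p=190, q=31
  k=4: a=3, p=619, q=101
  k=5: a=3, p=2047, q=334
  k=6: a=7, p=14948, q=2439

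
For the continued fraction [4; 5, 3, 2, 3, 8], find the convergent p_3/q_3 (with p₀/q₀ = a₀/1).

155/37

Using pₖ = aₖpₖ₋₁ + pₖ₋₂, qₖ = aₖqₖ₋₁ + qₖ₋₂ (with p₋₁=1, p₋₂=0, q₋₁=0, q₋₂=1):
  k=0: a=4, p=4, q=1
  k=1: a=5, p=21, q=5
  k=2: a=3, p=67, q=16
  k=3: a=2, p=155, q=37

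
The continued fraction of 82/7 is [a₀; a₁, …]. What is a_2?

2

82 = 11·7 + 5   →  a_0 = 11
7 = 1·5 + 2   →  a_1 = 1
5 = 2·2 + 1   →  a_2 = 2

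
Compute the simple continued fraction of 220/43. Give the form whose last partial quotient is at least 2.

220 = 5*43 + 5
43 = 8*5 + 3
5 = 1*3 + 2
3 = 1*2 + 1
2 = 2*1 + 0  (stop)
So 220/43 = [5; 8, 1, 1, 2].

[5; 8, 1, 1, 2]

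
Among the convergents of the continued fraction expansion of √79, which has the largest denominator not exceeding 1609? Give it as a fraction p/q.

12799/1440

√79 = [8; 1, 7, 1, 16, …] (period length 4).
Convergents:
  p_0/q_0 = 8/1
  p_1/q_1 = 9/1
  p_2/q_2 = 71/8
  p_3/q_3 = 80/9
  p_4/q_4 = 1351/152
  p_5/q_5 = 1431/161
  p_6/q_6 = 11368/1279
  p_7/q_7 = 12799/1440
  p_8/q_8 = 216152/24319
q_7 = 1440 ≤ 1609 < 24319 = q_8, so the answer is 12799/1440.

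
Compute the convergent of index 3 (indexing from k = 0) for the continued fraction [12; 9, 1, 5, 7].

Using pₖ = aₖpₖ₋₁ + pₖ₋₂, qₖ = aₖqₖ₋₁ + qₖ₋₂ (with p₋₁=1, p₋₂=0, q₋₁=0, q₋₂=1):
  k=0: a=12, p=12, q=1
  k=1: a=9, p=109, q=9
  k=2: a=1, p=121, q=10
  k=3: a=5, p=714, q=59

714/59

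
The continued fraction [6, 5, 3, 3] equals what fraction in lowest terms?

328/53

Fold from the inside: start with 3/1.
  3 + 1/3 = 10/3
  5 + 3/10 = 53/10
  6 + 10/53 = 328/53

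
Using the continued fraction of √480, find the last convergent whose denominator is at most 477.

10341/472

√480 = [21; 1, 9, 1, 42, …] (period length 4).
Convergents:
  p_0/q_0 = 21/1
  p_1/q_1 = 22/1
  p_2/q_2 = 219/10
  p_3/q_3 = 241/11
  p_4/q_4 = 10341/472
  p_5/q_5 = 10582/483
q_4 = 472 ≤ 477 < 483 = q_5, so the answer is 10341/472.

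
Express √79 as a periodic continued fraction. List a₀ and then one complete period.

a₀ = ⌊√79⌋ = 8.

[8; 1, 7, 1, 16]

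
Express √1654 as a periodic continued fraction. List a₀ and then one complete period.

[40; 1, 2, 40, 2, 1, 80]

a₀ = ⌊√1654⌋ = 40.
With m₀=0, d₀=1 and mₖ₊₁ = dₖaₖ − mₖ, dₖ₊₁ = (n − mₖ₊₁²)/dₖ, aₖ₊₁ = ⌊(a₀+mₖ₊₁)/dₖ₊₁⌋:
  k=1: m=40, d=54, a=1
  k=2: m=14, d=27, a=2
  k=3: m=40, d=2, a=40
  k=4: m=40, d=27, a=2
  k=5: m=14, d=54, a=1
  k=6: m=40, d=1, a=80
d=1 and a=2a₀=80 at k=6, so the next step gives (m, d) = (40, 54) again — its k=1 value — and the period has length 6.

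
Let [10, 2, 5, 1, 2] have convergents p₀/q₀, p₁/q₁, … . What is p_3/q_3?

136/13

Using pₖ = aₖpₖ₋₁ + pₖ₋₂, qₖ = aₖqₖ₋₁ + qₖ₋₂ (with p₋₁=1, p₋₂=0, q₋₁=0, q₋₂=1):
  k=0: a=10, p=10, q=1
  k=1: a=2, p=21, q=2
  k=2: a=5, p=115, q=11
  k=3: a=1, p=136, q=13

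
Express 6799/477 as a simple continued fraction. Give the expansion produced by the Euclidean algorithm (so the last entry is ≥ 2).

[14; 3, 1, 16, 3, 2]

6799 = 14×477 + 121
477 = 3×121 + 114
121 = 1×114 + 7
114 = 16×7 + 2
7 = 3×2 + 1
2 = 2×1 + 0  (stop)
So 6799/477 = [14; 3, 1, 16, 3, 2].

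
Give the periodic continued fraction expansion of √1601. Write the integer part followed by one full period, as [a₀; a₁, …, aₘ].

a₀ = ⌊√1601⌋ = 40.
With m₀=0, d₀=1 and mₖ₊₁ = dₖaₖ − mₖ, dₖ₊₁ = (n − mₖ₊₁²)/dₖ, aₖ₊₁ = ⌊(a₀+mₖ₊₁)/dₖ₊₁⌋:
  k=1: m=40, d=1, a=80
d=1 and a=2a₀=80 at k=1, so the next step gives (m, d) = (40, 1) again — its k=1 value — and the period has length 1.

[40; 80]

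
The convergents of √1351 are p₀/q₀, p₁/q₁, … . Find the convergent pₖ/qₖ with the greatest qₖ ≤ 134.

4668/127

√1351 = [36; 1, 3, 10, 3, 1, 72, …] (period length 6).
Convergents:
  p_0/q_0 = 36/1
  p_1/q_1 = 37/1
  p_2/q_2 = 147/4
  p_3/q_3 = 1507/41
  p_4/q_4 = 4668/127
  p_5/q_5 = 6175/168
q_4 = 127 ≤ 134 < 168 = q_5, so the answer is 4668/127.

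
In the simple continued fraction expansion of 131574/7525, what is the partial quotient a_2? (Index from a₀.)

16

131574 = 17·7525 + 3649   →  a_0 = 17
7525 = 2·3649 + 227   →  a_1 = 2
3649 = 16·227 + 17   →  a_2 = 16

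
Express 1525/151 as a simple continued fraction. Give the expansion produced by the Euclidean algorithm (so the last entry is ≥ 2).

[10; 10, 15]

1525 = 10*151 + 15
151 = 10*15 + 1
15 = 15*1 + 0  (stop)
So 1525/151 = [10; 10, 15].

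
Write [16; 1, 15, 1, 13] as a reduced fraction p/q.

Fold from the inside: start with 13/1.
  1 + 1/13 = 14/13
  15 + 13/14 = 223/14
  1 + 14/223 = 237/223
  16 + 223/237 = 4015/237

4015/237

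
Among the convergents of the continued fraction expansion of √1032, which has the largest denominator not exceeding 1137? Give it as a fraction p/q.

√1032 = [32; 8, 64, …] (period length 2).
Convergents:
  p_0/q_0 = 32/1
  p_1/q_1 = 257/8
  p_2/q_2 = 16480/513
  p_3/q_3 = 132097/4112
q_2 = 513 ≤ 1137 < 4112 = q_3, so the answer is 16480/513.

16480/513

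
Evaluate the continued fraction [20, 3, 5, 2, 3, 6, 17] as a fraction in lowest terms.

265261/13058

Fold from the inside: start with 17/1.
  6 + 1/17 = 103/17
  3 + 17/103 = 326/103
  2 + 103/326 = 755/326
  5 + 326/755 = 4101/755
  3 + 755/4101 = 13058/4101
  20 + 4101/13058 = 265261/13058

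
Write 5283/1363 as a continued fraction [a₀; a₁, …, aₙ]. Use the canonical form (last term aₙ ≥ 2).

[3; 1, 7, 15, 2, 1, 3]

5283 = 3×1363 + 1194
1363 = 1×1194 + 169
1194 = 7×169 + 11
169 = 15×11 + 4
11 = 2×4 + 3
4 = 1×3 + 1
3 = 3×1 + 0  (stop)
So 5283/1363 = [3; 1, 7, 15, 2, 1, 3].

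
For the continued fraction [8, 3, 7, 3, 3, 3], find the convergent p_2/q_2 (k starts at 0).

183/22

Using pₖ = aₖpₖ₋₁ + pₖ₋₂, qₖ = aₖqₖ₋₁ + qₖ₋₂ (with p₋₁=1, p₋₂=0, q₋₁=0, q₋₂=1):
  k=0: a=8, p=8, q=1
  k=1: a=3, p=25, q=3
  k=2: a=7, p=183, q=22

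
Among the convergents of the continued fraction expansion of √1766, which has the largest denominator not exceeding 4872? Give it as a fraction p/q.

148302/3529

√1766 = [42; 42, 84, …] (period length 2).
Convergents:
  p_0/q_0 = 42/1
  p_1/q_1 = 1765/42
  p_2/q_2 = 148302/3529
  p_3/q_3 = 6230449/148260
q_2 = 3529 ≤ 4872 < 148260 = q_3, so the answer is 148302/3529.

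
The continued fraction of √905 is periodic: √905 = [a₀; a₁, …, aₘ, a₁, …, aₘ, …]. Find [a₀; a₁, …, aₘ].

a₀ = ⌊√905⌋ = 30.
With m₀=0, d₀=1 and mₖ₊₁ = dₖaₖ − mₖ, dₖ₊₁ = (n − mₖ₊₁²)/dₖ, aₖ₊₁ = ⌊(a₀+mₖ₊₁)/dₖ₊₁⌋:
  k=1: m=30, d=5, a=12
  k=2: m=30, d=1, a=60
d=1 and a=2a₀=60 at k=2, so the next step gives (m, d) = (30, 5) again — its k=1 value — and the period has length 2.

[30; 12, 60]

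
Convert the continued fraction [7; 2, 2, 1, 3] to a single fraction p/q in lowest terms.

193/26

Using pₖ = aₖpₖ₋₁ + pₖ₋₂ and qₖ = aₖqₖ₋₁ + qₖ₋₂:
  k=0: a=7, p=7, q=1
  k=1: a=2, p=15, q=2
  k=2: a=2, p=37, q=5
  k=3: a=1, p=52, q=7
  k=4: a=3, p=193, q=26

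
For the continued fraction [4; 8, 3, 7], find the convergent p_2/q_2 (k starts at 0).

Using pₖ = aₖpₖ₋₁ + pₖ₋₂, qₖ = aₖqₖ₋₁ + qₖ₋₂ (with p₋₁=1, p₋₂=0, q₋₁=0, q₋₂=1):
  k=0: a=4, p=4, q=1
  k=1: a=8, p=33, q=8
  k=2: a=3, p=103, q=25

103/25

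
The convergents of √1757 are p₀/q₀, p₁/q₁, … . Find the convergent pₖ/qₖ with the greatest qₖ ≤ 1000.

√1757 = [41; 1, 10, 1, 82, …] (period length 4).
Convergents:
  p_0/q_0 = 41/1
  p_1/q_1 = 42/1
  p_2/q_2 = 461/11
  p_3/q_3 = 503/12
  p_4/q_4 = 41707/995
  p_5/q_5 = 42210/1007
q_4 = 995 ≤ 1000 < 1007 = q_5, so the answer is 41707/995.

41707/995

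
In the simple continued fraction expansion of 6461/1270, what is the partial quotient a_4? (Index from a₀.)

1

6461 = 5·1270 + 111   →  a_0 = 5
1270 = 11·111 + 49   →  a_1 = 11
111 = 2·49 + 13   →  a_2 = 2
49 = 3·13 + 10   →  a_3 = 3
13 = 1·10 + 3   →  a_4 = 1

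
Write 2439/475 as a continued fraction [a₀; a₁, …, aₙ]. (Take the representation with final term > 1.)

2439 = 5*475 + 64
475 = 7*64 + 27
64 = 2*27 + 10
27 = 2*10 + 7
10 = 1*7 + 3
7 = 2*3 + 1
3 = 3*1 + 0  (stop)
So 2439/475 = [5; 7, 2, 2, 1, 2, 3].

[5; 7, 2, 2, 1, 2, 3]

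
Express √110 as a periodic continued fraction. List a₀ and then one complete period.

[10; 2, 20]

a₀ = ⌊√110⌋ = 10.
With m₀=0, d₀=1 and mₖ₊₁ = dₖaₖ − mₖ, dₖ₊₁ = (n − mₖ₊₁²)/dₖ, aₖ₊₁ = ⌊(a₀+mₖ₊₁)/dₖ₊₁⌋:
  k=1: m=10, d=10, a=2
  k=2: m=10, d=1, a=20
d=1 and a=2a₀=20 at k=2, so the next step gives (m, d) = (10, 10) again — its k=1 value — and the period has length 2.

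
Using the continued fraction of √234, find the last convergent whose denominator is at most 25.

√234 = [15; 3, 2, 1, 2, 1, 2, 3, 30, …] (period length 8).
Convergents:
  p_0/q_0 = 15/1
  p_1/q_1 = 46/3
  p_2/q_2 = 107/7
  p_3/q_3 = 153/10
  p_4/q_4 = 413/27
q_3 = 10 ≤ 25 < 27 = q_4, so the answer is 153/10.

153/10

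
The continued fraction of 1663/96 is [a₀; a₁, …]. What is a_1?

3

1663 = 17·96 + 31   →  a_0 = 17
96 = 3·31 + 3   →  a_1 = 3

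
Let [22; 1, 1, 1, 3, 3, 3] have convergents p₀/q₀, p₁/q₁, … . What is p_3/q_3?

Using pₖ = aₖpₖ₋₁ + pₖ₋₂, qₖ = aₖqₖ₋₁ + qₖ₋₂ (with p₋₁=1, p₋₂=0, q₋₁=0, q₋₂=1):
  k=0: a=22, p=22, q=1
  k=1: a=1, p=23, q=1
  k=2: a=1, p=45, q=2
  k=3: a=1, p=68, q=3

68/3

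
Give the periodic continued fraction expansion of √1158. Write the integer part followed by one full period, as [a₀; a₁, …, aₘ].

[34; 34, 68]

a₀ = ⌊√1158⌋ = 34.
With m₀=0, d₀=1 and mₖ₊₁ = dₖaₖ − mₖ, dₖ₊₁ = (n − mₖ₊₁²)/dₖ, aₖ₊₁ = ⌊(a₀+mₖ₊₁)/dₖ₊₁⌋:
  k=1: m=34, d=2, a=34
  k=2: m=34, d=1, a=68
d=1 and a=2a₀=68 at k=2, so the next step gives (m, d) = (34, 2) again — its k=1 value — and the period has length 2.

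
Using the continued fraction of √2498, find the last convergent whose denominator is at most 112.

2499/50

√2498 = [49; 1, 48, 1, 98, …] (period length 4).
Convergents:
  p_0/q_0 = 49/1
  p_1/q_1 = 50/1
  p_2/q_2 = 2449/49
  p_3/q_3 = 2499/50
  p_4/q_4 = 247351/4949
q_3 = 50 ≤ 112 < 4949 = q_4, so the answer is 2499/50.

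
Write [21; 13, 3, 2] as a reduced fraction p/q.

Using pₖ = aₖpₖ₋₁ + pₖ₋₂ and qₖ = aₖqₖ₋₁ + qₖ₋₂:
  k=0: a=21, p=21, q=1
  k=1: a=13, p=274, q=13
  k=2: a=3, p=843, q=40
  k=3: a=2, p=1960, q=93

1960/93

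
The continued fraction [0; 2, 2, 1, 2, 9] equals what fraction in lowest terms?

Fold from the inside: start with 9/1.
  2 + 1/9 = 19/9
  1 + 9/19 = 28/19
  2 + 19/28 = 75/28
  2 + 28/75 = 178/75
  0 + 75/178 = 75/178

75/178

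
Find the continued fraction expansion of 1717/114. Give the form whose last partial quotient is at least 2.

[15; 16, 3, 2]

1717 = 15*114 + 7
114 = 16*7 + 2
7 = 3*2 + 1
2 = 2*1 + 0  (stop)
So 1717/114 = [15; 16, 3, 2].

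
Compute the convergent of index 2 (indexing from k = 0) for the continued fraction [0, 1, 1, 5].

Using pₖ = aₖpₖ₋₁ + pₖ₋₂, qₖ = aₖqₖ₋₁ + qₖ₋₂ (with p₋₁=1, p₋₂=0, q₋₁=0, q₋₂=1):
  k=0: a=0, p=0, q=1
  k=1: a=1, p=1, q=1
  k=2: a=1, p=1, q=2

1/2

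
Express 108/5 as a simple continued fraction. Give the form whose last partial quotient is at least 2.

[21; 1, 1, 2]

108 = 21·5 + 3
5 = 1·3 + 2
3 = 1·2 + 1
2 = 2·1 + 0  (stop)
So 108/5 = [21; 1, 1, 2].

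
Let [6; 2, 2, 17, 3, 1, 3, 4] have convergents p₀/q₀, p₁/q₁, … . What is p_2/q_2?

32/5

Using pₖ = aₖpₖ₋₁ + pₖ₋₂, qₖ = aₖqₖ₋₁ + qₖ₋₂ (with p₋₁=1, p₋₂=0, q₋₁=0, q₋₂=1):
  k=0: a=6, p=6, q=1
  k=1: a=2, p=13, q=2
  k=2: a=2, p=32, q=5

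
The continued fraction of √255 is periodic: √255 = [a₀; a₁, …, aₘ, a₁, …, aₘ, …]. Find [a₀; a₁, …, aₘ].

a₀ = ⌊√255⌋ = 15.
With m₀=0, d₀=1 and mₖ₊₁ = dₖaₖ − mₖ, dₖ₊₁ = (n − mₖ₊₁²)/dₖ, aₖ₊₁ = ⌊(a₀+mₖ₊₁)/dₖ₊₁⌋:
  k=1: m=15, d=30, a=1
  k=2: m=15, d=1, a=30
d=1 and a=2a₀=30 at k=2, so the next step gives (m, d) = (15, 30) again — its k=1 value — and the period has length 2.

[15; 1, 30]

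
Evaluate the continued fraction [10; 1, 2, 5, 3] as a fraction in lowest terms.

545/51

Using pₖ = aₖpₖ₋₁ + pₖ₋₂ and qₖ = aₖqₖ₋₁ + qₖ₋₂:
  k=0: a=10, p=10, q=1
  k=1: a=1, p=11, q=1
  k=2: a=2, p=32, q=3
  k=3: a=5, p=171, q=16
  k=4: a=3, p=545, q=51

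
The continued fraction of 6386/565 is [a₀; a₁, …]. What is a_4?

6386 = 11·565 + 171   →  a_0 = 11
565 = 3·171 + 52   →  a_1 = 3
171 = 3·52 + 15   →  a_2 = 3
52 = 3·15 + 7   →  a_3 = 3
15 = 2·7 + 1   →  a_4 = 2

2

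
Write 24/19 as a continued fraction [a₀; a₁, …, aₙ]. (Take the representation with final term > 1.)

[1; 3, 1, 4]

24 = 1·19 + 5
19 = 3·5 + 4
5 = 1·4 + 1
4 = 4·1 + 0  (stop)
So 24/19 = [1; 3, 1, 4].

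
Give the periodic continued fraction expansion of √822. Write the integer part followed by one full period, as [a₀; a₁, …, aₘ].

a₀ = ⌊√822⌋ = 28.
With m₀=0, d₀=1 and mₖ₊₁ = dₖaₖ − mₖ, dₖ₊₁ = (n − mₖ₊₁²)/dₖ, aₖ₊₁ = ⌊(a₀+mₖ₊₁)/dₖ₊₁⌋:
  k=1: m=28, d=38, a=1
  k=2: m=10, d=19, a=2
  k=3: m=28, d=2, a=28
  k=4: m=28, d=19, a=2
  k=5: m=10, d=38, a=1
  k=6: m=28, d=1, a=56
d=1 and a=2a₀=56 at k=6, so the next step gives (m, d) = (28, 38) again — its k=1 value — and the period has length 6.

[28; 1, 2, 28, 2, 1, 56]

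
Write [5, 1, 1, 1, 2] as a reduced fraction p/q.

Fold from the inside: start with 2/1.
  1 + 1/2 = 3/2
  1 + 2/3 = 5/3
  1 + 3/5 = 8/5
  5 + 5/8 = 45/8

45/8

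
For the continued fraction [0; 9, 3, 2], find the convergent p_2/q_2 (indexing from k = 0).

3/28

Using pₖ = aₖpₖ₋₁ + pₖ₋₂, qₖ = aₖqₖ₋₁ + qₖ₋₂ (with p₋₁=1, p₋₂=0, q₋₁=0, q₋₂=1):
  k=0: a=0, p=0, q=1
  k=1: a=9, p=1, q=9
  k=2: a=3, p=3, q=28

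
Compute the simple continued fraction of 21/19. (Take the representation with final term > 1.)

[1; 9, 2]

21 = 1·19 + 2
19 = 9·2 + 1
2 = 2·1 + 0  (stop)
So 21/19 = [1; 9, 2].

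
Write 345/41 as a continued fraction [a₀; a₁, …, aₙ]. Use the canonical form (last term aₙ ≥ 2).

[8; 2, 2, 2, 3]

345 = 8×41 + 17
41 = 2×17 + 7
17 = 2×7 + 3
7 = 2×3 + 1
3 = 3×1 + 0  (stop)
So 345/41 = [8; 2, 2, 2, 3].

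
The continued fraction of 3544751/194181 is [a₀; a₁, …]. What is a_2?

1

3544751 = 18·194181 + 49493   →  a_0 = 18
194181 = 3·49493 + 45702   →  a_1 = 3
49493 = 1·45702 + 3791   →  a_2 = 1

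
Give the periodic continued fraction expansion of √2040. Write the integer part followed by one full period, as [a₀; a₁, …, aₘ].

[45; 6, 90]

a₀ = ⌊√2040⌋ = 45.
With m₀=0, d₀=1 and mₖ₊₁ = dₖaₖ − mₖ, dₖ₊₁ = (n − mₖ₊₁²)/dₖ, aₖ₊₁ = ⌊(a₀+mₖ₊₁)/dₖ₊₁⌋:
  k=1: m=45, d=15, a=6
  k=2: m=45, d=1, a=90
d=1 and a=2a₀=90 at k=2, so the next step gives (m, d) = (45, 15) again — its k=1 value — and the period has length 2.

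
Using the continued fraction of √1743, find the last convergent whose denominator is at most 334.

13819/331

√1743 = [41; 1, 2, 1, 82, …] (period length 4).
Convergents:
  p_0/q_0 = 41/1
  p_1/q_1 = 42/1
  p_2/q_2 = 125/3
  p_3/q_3 = 167/4
  p_4/q_4 = 13819/331
  p_5/q_5 = 13986/335
q_4 = 331 ≤ 334 < 335 = q_5, so the answer is 13819/331.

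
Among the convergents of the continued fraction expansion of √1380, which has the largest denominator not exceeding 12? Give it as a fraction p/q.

260/7

√1380 = [37; 6, 1, 2, 1, 6, 74, …] (period length 6).
Convergents:
  p_0/q_0 = 37/1
  p_1/q_1 = 223/6
  p_2/q_2 = 260/7
  p_3/q_3 = 743/20
q_2 = 7 ≤ 12 < 20 = q_3, so the answer is 260/7.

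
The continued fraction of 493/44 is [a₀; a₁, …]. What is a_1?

493 = 11·44 + 9   →  a_0 = 11
44 = 4·9 + 8   →  a_1 = 4

4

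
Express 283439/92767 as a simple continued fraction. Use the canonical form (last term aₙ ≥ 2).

[3; 18, 18, 6, 2, 3, 6]

283439 = 3*92767 + 5138
92767 = 18*5138 + 283
5138 = 18*283 + 44
283 = 6*44 + 19
44 = 2*19 + 6
19 = 3*6 + 1
6 = 6*1 + 0  (stop)
So 283439/92767 = [3; 18, 18, 6, 2, 3, 6].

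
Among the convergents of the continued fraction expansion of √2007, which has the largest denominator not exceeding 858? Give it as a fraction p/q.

√2007 = [44; 1, 3, 1, 88, …] (period length 4).
Convergents:
  p_0/q_0 = 44/1
  p_1/q_1 = 45/1
  p_2/q_2 = 179/4
  p_3/q_3 = 224/5
  p_4/q_4 = 19891/444
  p_5/q_5 = 20115/449
  p_6/q_6 = 80236/1791
q_5 = 449 ≤ 858 < 1791 = q_6, so the answer is 20115/449.

20115/449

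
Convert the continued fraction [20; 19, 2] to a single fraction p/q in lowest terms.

Using pₖ = aₖpₖ₋₁ + pₖ₋₂ and qₖ = aₖqₖ₋₁ + qₖ₋₂:
  k=0: a=20, p=20, q=1
  k=1: a=19, p=381, q=19
  k=2: a=2, p=782, q=39

782/39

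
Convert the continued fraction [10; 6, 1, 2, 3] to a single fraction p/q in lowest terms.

Fold from the inside: start with 3/1.
  2 + 1/3 = 7/3
  1 + 3/7 = 10/7
  6 + 7/10 = 67/10
  10 + 10/67 = 680/67

680/67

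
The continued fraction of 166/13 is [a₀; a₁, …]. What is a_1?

1

166 = 12·13 + 10   →  a_0 = 12
13 = 1·10 + 3   →  a_1 = 1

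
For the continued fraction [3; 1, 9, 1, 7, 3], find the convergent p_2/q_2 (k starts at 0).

39/10

Using pₖ = aₖpₖ₋₁ + pₖ₋₂, qₖ = aₖqₖ₋₁ + qₖ₋₂ (with p₋₁=1, p₋₂=0, q₋₁=0, q₋₂=1):
  k=0: a=3, p=3, q=1
  k=1: a=1, p=4, q=1
  k=2: a=9, p=39, q=10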